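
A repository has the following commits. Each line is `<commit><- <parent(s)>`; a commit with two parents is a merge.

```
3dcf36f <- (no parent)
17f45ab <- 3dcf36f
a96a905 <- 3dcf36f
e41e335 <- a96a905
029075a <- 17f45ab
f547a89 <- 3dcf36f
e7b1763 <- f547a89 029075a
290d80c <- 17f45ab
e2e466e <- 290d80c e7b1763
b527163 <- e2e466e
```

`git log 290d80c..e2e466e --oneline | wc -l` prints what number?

4

Reachable from e2e466e: {029075a, 17f45ab, 290d80c, 3dcf36f, e2e466e, e7b1763, f547a89}.
Reachable from 290d80c: {17f45ab, 290d80c, 3dcf36f}.
In e2e466e's history but not 290d80c's: {029075a, e2e466e, e7b1763, f547a89} — 4 commits.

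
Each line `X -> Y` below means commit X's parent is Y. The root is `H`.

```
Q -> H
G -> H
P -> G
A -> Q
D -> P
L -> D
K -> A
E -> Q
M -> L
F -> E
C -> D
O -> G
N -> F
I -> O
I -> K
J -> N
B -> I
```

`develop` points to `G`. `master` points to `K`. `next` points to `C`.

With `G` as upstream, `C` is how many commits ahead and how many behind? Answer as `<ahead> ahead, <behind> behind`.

3 ahead, 0 behind

Reachable from C: {C, D, G, H, P}.
Reachable from G: {G, H}.
Only in C's history (ahead): {C, D, P} — 3.
Only in G's history (behind): {} — 0.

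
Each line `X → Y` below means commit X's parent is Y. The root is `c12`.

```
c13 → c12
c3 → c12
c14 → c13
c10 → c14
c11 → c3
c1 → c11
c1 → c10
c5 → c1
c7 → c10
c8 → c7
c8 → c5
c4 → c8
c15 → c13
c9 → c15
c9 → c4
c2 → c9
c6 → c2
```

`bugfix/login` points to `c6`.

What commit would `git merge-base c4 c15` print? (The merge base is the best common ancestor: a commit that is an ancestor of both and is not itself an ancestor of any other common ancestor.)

Ancestors of c4: {c1, c10, c11, c12, c13, c14, c3, c4, c5, c7, c8}.
Ancestors of c15: {c12, c13, c15}.
Common ancestors: {c12, c13}.
Among these, c13 is not an ancestor of any other common ancestor — it is the merge base.

c13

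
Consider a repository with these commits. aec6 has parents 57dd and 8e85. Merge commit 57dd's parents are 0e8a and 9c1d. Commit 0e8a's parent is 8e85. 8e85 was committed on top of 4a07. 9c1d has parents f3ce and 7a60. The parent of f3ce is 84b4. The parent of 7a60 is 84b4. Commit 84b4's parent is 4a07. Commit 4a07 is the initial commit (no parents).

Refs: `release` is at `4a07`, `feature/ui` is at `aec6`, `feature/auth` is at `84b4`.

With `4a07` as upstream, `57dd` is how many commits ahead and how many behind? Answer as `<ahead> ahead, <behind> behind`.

Reachable from 57dd: {0e8a, 4a07, 57dd, 7a60, 84b4, 8e85, 9c1d, f3ce}.
Reachable from 4a07: {4a07}.
Only in 57dd's history (ahead): {0e8a, 57dd, 7a60, 84b4, 8e85, 9c1d, f3ce} — 7.
Only in 4a07's history (behind): {} — 0.

7 ahead, 0 behind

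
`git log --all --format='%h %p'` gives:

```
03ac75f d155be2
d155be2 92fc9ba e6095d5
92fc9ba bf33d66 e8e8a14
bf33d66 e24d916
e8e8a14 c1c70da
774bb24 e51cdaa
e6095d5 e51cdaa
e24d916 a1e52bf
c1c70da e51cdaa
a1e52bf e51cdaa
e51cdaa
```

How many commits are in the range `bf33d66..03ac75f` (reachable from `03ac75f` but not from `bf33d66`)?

Reachable from 03ac75f: {03ac75f, 92fc9ba, a1e52bf, bf33d66, c1c70da, d155be2, e24d916, e51cdaa, e6095d5, e8e8a14}.
Reachable from bf33d66: {a1e52bf, bf33d66, e24d916, e51cdaa}.
In 03ac75f's history but not bf33d66's: {03ac75f, 92fc9ba, c1c70da, d155be2, e6095d5, e8e8a14} — 6 commits.

6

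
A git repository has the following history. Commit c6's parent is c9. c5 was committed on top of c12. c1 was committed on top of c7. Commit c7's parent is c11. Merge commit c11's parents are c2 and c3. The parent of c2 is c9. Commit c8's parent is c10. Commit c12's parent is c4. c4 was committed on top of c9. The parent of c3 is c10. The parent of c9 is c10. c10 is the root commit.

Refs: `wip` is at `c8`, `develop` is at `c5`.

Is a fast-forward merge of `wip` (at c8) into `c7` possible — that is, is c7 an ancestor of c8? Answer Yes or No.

No

A fast-forward from c7 to c8 is possible iff c7 is an ancestor of c8.
Ancestors of c8: {c10, c8}.
c7 is not among them, so fast-forward is not possible.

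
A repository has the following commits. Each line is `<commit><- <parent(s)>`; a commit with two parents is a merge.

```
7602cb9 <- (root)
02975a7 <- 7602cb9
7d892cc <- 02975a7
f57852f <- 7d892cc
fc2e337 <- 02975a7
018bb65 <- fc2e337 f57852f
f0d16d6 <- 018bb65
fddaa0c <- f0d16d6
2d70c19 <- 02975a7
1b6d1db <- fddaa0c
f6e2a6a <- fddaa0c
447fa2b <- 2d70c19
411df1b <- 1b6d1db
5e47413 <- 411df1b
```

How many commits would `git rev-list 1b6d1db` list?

Walking parent pointers from 1b6d1db: reachable set = {018bb65, 02975a7, 1b6d1db, 7602cb9, 7d892cc, f0d16d6, f57852f, fc2e337, fddaa0c}.
That is 9 commits.

9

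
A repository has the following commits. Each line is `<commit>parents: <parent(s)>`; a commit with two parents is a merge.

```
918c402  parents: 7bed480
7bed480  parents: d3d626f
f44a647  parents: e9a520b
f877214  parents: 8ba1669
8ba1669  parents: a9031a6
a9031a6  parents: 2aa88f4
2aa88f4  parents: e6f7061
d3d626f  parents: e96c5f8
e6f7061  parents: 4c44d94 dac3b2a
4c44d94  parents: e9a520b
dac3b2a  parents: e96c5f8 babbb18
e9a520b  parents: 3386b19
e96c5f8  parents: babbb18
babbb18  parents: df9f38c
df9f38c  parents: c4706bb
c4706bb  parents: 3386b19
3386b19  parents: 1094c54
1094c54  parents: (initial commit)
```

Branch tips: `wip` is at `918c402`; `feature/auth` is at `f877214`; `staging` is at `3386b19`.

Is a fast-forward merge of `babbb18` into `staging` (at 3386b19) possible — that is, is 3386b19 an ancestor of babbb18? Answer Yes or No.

Yes

A fast-forward from 3386b19 to babbb18 is possible iff 3386b19 is an ancestor of babbb18.
Ancestors of babbb18: {1094c54, 3386b19, babbb18, c4706bb, df9f38c}.
3386b19 is among them, so fast-forward is possible.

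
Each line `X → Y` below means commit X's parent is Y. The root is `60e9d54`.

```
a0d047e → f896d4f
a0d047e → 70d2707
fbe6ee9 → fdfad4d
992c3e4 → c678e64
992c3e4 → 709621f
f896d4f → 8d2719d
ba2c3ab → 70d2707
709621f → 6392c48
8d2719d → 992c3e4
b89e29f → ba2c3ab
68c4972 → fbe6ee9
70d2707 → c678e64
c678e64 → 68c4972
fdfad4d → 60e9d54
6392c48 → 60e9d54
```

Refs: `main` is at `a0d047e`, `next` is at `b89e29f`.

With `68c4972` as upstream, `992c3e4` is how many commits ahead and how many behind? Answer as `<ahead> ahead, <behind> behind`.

Reachable from 992c3e4: {60e9d54, 6392c48, 68c4972, 709621f, 992c3e4, c678e64, fbe6ee9, fdfad4d}.
Reachable from 68c4972: {60e9d54, 68c4972, fbe6ee9, fdfad4d}.
Only in 992c3e4's history (ahead): {6392c48, 709621f, 992c3e4, c678e64} — 4.
Only in 68c4972's history (behind): {} — 0.

4 ahead, 0 behind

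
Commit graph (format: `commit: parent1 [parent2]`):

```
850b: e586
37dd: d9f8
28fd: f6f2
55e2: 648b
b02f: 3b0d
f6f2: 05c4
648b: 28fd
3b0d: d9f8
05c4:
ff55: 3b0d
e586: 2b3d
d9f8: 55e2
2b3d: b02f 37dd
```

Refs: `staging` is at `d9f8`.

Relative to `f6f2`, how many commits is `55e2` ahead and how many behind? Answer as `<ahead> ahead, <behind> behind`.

Reachable from 55e2: {05c4, 28fd, 55e2, 648b, f6f2}.
Reachable from f6f2: {05c4, f6f2}.
Only in 55e2's history (ahead): {28fd, 55e2, 648b} — 3.
Only in f6f2's history (behind): {} — 0.

3 ahead, 0 behind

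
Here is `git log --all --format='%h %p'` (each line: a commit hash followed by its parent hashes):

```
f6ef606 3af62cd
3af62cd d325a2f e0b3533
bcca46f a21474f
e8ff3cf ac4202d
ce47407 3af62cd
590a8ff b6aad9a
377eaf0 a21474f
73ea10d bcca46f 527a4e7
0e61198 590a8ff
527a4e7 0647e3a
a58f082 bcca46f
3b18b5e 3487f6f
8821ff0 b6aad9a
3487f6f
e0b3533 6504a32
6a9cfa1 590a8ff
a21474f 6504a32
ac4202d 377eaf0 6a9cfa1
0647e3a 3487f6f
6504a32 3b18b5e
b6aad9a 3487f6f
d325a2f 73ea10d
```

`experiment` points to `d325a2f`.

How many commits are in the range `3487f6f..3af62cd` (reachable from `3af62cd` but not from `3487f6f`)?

10

Reachable from 3af62cd: {0647e3a, 3487f6f, 3af62cd, 3b18b5e, 527a4e7, 6504a32, 73ea10d, a21474f, bcca46f, d325a2f, e0b3533}.
Reachable from 3487f6f: {3487f6f}.
In 3af62cd's history but not 3487f6f's: {0647e3a, 3af62cd, 3b18b5e, 527a4e7, 6504a32, 73ea10d, a21474f, bcca46f, d325a2f, e0b3533} — 10 commits.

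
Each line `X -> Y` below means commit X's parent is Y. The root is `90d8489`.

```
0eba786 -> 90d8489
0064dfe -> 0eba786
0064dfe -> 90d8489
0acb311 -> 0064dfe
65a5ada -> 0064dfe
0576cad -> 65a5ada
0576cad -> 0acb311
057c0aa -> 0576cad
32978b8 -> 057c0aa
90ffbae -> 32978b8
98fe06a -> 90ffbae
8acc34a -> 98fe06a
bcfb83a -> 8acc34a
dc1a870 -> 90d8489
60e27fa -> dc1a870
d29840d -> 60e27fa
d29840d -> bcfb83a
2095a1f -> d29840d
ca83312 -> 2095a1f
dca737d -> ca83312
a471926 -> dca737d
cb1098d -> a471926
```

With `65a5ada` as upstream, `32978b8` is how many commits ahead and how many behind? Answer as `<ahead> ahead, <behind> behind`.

4 ahead, 0 behind

Reachable from 32978b8: {0064dfe, 0576cad, 057c0aa, 0acb311, 0eba786, 32978b8, 65a5ada, 90d8489}.
Reachable from 65a5ada: {0064dfe, 0eba786, 65a5ada, 90d8489}.
Only in 32978b8's history (ahead): {0576cad, 057c0aa, 0acb311, 32978b8} — 4.
Only in 65a5ada's history (behind): {} — 0.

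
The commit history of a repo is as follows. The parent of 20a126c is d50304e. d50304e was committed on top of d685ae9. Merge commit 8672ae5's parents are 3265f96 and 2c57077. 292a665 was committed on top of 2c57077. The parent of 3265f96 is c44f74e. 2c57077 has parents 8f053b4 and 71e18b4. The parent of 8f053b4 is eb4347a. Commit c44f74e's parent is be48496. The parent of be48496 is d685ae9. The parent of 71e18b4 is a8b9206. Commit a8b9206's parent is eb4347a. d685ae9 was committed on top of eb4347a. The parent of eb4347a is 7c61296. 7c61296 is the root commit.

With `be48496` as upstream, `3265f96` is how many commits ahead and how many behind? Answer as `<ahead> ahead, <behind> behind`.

2 ahead, 0 behind

Reachable from 3265f96: {3265f96, 7c61296, be48496, c44f74e, d685ae9, eb4347a}.
Reachable from be48496: {7c61296, be48496, d685ae9, eb4347a}.
Only in 3265f96's history (ahead): {3265f96, c44f74e} — 2.
Only in be48496's history (behind): {} — 0.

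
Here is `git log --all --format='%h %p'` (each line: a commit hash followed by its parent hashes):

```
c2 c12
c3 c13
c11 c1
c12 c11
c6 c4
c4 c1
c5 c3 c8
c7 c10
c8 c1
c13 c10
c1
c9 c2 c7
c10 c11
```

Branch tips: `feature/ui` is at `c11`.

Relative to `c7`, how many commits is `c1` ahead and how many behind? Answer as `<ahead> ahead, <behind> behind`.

0 ahead, 3 behind

Reachable from c1: {c1}.
Reachable from c7: {c1, c10, c11, c7}.
Only in c1's history (ahead): {} — 0.
Only in c7's history (behind): {c10, c11, c7} — 3.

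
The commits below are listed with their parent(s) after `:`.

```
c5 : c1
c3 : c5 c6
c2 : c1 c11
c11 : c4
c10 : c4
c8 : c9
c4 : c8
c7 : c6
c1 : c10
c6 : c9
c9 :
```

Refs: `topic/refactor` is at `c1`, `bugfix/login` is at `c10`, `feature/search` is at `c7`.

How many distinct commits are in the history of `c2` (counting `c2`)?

7

Walking parent pointers from c2: reachable set = {c1, c10, c11, c2, c4, c8, c9}.
That is 7 commits.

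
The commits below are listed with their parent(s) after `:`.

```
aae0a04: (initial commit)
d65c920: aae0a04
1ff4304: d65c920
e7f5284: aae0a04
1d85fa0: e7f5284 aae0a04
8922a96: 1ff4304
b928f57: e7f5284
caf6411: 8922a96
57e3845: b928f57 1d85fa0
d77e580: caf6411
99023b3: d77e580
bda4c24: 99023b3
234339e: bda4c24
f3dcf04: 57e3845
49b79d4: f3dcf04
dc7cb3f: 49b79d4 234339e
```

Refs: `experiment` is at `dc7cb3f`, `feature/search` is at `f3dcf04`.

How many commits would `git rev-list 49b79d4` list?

7

Walking parent pointers from 49b79d4: reachable set = {1d85fa0, 49b79d4, 57e3845, aae0a04, b928f57, e7f5284, f3dcf04}.
That is 7 commits.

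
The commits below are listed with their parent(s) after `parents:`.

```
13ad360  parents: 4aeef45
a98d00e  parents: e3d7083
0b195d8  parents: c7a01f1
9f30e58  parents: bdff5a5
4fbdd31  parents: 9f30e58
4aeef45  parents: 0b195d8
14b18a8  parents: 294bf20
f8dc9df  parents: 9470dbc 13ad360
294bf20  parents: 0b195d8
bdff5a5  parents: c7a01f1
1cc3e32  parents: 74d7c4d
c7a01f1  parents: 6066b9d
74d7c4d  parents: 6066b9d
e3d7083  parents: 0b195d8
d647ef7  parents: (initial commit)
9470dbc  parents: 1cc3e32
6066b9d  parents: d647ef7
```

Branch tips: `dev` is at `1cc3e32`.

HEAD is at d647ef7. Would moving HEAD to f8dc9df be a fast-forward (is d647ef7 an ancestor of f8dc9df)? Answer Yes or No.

Yes

A fast-forward from d647ef7 to f8dc9df is possible iff d647ef7 is an ancestor of f8dc9df.
Ancestors of f8dc9df: {0b195d8, 13ad360, 1cc3e32, 4aeef45, 6066b9d, 74d7c4d, 9470dbc, c7a01f1, d647ef7, f8dc9df}.
d647ef7 is among them, so fast-forward is possible.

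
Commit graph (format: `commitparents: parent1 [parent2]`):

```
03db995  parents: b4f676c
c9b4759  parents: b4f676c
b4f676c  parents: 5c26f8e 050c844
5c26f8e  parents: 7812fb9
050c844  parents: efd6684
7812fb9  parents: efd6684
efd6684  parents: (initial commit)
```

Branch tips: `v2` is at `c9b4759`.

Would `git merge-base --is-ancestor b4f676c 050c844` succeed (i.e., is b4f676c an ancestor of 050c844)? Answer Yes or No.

Ancestors of 050c844: {050c844, efd6684}.
b4f676c is not in that set, so it is not an ancestor of 050c844.

No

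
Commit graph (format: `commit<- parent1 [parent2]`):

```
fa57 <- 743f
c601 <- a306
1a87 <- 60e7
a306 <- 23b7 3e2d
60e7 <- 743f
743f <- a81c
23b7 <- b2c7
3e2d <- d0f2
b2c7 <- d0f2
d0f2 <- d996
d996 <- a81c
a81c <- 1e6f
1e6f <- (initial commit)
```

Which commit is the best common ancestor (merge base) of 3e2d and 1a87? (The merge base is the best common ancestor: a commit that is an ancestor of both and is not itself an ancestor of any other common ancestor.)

Ancestors of 3e2d: {1e6f, 3e2d, a81c, d0f2, d996}.
Ancestors of 1a87: {1a87, 1e6f, 60e7, 743f, a81c}.
Common ancestors: {1e6f, a81c}.
Among these, a81c is not an ancestor of any other common ancestor — it is the merge base.

a81c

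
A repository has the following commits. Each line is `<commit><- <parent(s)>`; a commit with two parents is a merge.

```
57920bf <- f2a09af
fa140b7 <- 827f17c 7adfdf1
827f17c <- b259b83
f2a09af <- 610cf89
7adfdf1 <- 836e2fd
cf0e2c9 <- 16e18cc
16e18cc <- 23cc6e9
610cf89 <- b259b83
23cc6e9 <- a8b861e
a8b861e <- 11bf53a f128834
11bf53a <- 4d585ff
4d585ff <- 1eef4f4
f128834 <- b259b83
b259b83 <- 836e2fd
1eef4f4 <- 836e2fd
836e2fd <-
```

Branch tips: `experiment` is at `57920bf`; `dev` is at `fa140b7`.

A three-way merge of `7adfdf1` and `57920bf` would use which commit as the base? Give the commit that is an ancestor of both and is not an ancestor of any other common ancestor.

Ancestors of 7adfdf1: {7adfdf1, 836e2fd}.
Ancestors of 57920bf: {57920bf, 610cf89, 836e2fd, b259b83, f2a09af}.
Common ancestors: {836e2fd}.
The only common ancestor is 836e2fd, so it is the merge base.

836e2fd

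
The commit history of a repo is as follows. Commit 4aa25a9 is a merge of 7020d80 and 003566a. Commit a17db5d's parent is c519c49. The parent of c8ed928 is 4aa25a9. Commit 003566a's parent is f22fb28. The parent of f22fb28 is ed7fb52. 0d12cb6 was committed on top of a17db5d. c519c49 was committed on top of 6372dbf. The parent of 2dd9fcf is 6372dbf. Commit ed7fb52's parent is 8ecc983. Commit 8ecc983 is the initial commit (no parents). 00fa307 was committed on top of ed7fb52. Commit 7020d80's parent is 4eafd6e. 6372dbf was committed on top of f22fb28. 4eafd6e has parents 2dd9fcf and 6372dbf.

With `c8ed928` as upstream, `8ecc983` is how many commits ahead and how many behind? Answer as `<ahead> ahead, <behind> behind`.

0 ahead, 9 behind

Reachable from 8ecc983: {8ecc983}.
Reachable from c8ed928: {003566a, 2dd9fcf, 4aa25a9, 4eafd6e, 6372dbf, 7020d80, 8ecc983, c8ed928, ed7fb52, f22fb28}.
Only in 8ecc983's history (ahead): {} — 0.
Only in c8ed928's history (behind): {003566a, 2dd9fcf, 4aa25a9, 4eafd6e, 6372dbf, 7020d80, c8ed928, ed7fb52, f22fb28} — 9.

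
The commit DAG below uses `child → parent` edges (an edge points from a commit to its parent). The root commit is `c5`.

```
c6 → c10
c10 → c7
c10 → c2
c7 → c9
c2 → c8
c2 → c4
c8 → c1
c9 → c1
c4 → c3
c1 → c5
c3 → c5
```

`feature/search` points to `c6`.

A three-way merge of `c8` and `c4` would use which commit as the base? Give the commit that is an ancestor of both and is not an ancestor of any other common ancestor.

Ancestors of c8: {c1, c5, c8}.
Ancestors of c4: {c3, c4, c5}.
Common ancestors: {c5}.
The only common ancestor is c5, so it is the merge base.

c5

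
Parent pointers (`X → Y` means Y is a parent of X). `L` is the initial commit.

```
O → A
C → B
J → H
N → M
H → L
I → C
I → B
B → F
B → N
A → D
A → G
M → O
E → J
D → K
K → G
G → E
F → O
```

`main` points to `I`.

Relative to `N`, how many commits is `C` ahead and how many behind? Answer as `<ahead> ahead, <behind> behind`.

Reachable from C: {A, B, C, D, E, F, G, H, J, K, L, M, N, O}.
Reachable from N: {A, D, E, G, H, J, K, L, M, N, O}.
Only in C's history (ahead): {B, C, F} — 3.
Only in N's history (behind): {} — 0.

3 ahead, 0 behind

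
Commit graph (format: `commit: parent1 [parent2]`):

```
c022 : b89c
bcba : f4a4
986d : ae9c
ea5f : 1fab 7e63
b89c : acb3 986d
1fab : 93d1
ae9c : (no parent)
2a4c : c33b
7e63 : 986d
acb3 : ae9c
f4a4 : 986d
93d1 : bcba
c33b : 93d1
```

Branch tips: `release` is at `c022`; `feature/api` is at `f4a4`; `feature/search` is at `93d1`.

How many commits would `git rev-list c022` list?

Walking parent pointers from c022: reachable set = {986d, acb3, ae9c, b89c, c022}.
That is 5 commits.

5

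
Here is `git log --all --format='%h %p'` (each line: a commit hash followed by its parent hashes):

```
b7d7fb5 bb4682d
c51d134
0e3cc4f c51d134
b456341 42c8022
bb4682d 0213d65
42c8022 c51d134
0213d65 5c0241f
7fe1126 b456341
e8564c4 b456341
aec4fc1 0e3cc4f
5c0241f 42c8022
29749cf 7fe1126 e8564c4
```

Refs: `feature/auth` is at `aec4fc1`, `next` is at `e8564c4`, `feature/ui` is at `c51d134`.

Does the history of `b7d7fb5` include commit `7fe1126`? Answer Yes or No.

No

Ancestors of b7d7fb5: {0213d65, 42c8022, 5c0241f, b7d7fb5, bb4682d, c51d134}.
7fe1126 is not in that set, so it is not an ancestor of b7d7fb5.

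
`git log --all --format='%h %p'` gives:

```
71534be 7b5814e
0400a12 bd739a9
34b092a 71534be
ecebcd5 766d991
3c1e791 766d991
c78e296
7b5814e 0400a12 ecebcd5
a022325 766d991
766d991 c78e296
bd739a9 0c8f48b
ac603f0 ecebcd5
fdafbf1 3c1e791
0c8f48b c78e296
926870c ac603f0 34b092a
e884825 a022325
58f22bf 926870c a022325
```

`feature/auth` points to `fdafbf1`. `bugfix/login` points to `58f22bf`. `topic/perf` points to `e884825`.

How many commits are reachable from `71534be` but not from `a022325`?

Reachable from 71534be: {0400a12, 0c8f48b, 71534be, 766d991, 7b5814e, bd739a9, c78e296, ecebcd5}.
Reachable from a022325: {766d991, a022325, c78e296}.
In 71534be's history but not a022325's: {0400a12, 0c8f48b, 71534be, 7b5814e, bd739a9, ecebcd5} — 6 commits.

6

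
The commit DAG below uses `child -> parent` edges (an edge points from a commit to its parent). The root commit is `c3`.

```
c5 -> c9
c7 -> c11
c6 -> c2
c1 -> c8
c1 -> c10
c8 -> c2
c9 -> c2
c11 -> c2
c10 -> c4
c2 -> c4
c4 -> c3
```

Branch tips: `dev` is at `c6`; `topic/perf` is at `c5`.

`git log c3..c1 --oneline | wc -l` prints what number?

Reachable from c1: {c1, c10, c2, c3, c4, c8}.
Reachable from c3: {c3}.
In c1's history but not c3's: {c1, c10, c2, c4, c8} — 5 commits.

5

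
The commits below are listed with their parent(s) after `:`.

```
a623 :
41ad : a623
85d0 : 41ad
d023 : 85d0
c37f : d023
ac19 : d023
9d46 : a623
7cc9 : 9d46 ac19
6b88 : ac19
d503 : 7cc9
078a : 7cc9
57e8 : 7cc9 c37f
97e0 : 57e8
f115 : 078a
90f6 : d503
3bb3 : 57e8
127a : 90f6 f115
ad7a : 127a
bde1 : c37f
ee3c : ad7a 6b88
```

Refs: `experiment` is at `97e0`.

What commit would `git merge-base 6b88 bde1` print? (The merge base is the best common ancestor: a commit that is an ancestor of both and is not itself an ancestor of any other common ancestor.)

Ancestors of 6b88: {41ad, 6b88, 85d0, a623, ac19, d023}.
Ancestors of bde1: {41ad, 85d0, a623, bde1, c37f, d023}.
Common ancestors: {41ad, 85d0, a623, d023}.
Among these, d023 is not an ancestor of any other common ancestor — it is the merge base.

d023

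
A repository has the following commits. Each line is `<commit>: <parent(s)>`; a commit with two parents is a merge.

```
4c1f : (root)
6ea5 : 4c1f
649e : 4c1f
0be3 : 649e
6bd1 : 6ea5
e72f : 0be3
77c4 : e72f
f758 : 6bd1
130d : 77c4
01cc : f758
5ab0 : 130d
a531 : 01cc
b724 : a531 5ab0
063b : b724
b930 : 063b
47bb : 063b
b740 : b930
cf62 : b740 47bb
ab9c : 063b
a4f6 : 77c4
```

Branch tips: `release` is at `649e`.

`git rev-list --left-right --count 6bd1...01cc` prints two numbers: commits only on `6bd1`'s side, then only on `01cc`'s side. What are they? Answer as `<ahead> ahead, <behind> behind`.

0 ahead, 2 behind

Reachable from 6bd1: {4c1f, 6bd1, 6ea5}.
Reachable from 01cc: {01cc, 4c1f, 6bd1, 6ea5, f758}.
Only in 6bd1's history (ahead): {} — 0.
Only in 01cc's history (behind): {01cc, f758} — 2.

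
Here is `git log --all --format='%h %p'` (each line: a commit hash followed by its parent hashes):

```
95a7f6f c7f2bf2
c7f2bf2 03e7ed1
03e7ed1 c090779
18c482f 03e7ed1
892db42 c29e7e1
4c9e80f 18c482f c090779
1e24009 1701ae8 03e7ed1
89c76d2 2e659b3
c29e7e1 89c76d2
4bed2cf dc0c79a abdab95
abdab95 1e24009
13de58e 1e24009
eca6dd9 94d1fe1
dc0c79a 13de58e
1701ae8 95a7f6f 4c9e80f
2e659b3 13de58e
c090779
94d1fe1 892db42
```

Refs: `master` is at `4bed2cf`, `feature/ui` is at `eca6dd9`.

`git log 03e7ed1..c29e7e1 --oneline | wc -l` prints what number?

10

Reachable from c29e7e1: {03e7ed1, 13de58e, 1701ae8, 18c482f, 1e24009, 2e659b3, 4c9e80f, 89c76d2, 95a7f6f, c090779, c29e7e1, c7f2bf2}.
Reachable from 03e7ed1: {03e7ed1, c090779}.
In c29e7e1's history but not 03e7ed1's: {13de58e, 1701ae8, 18c482f, 1e24009, 2e659b3, 4c9e80f, 89c76d2, 95a7f6f, c29e7e1, c7f2bf2} — 10 commits.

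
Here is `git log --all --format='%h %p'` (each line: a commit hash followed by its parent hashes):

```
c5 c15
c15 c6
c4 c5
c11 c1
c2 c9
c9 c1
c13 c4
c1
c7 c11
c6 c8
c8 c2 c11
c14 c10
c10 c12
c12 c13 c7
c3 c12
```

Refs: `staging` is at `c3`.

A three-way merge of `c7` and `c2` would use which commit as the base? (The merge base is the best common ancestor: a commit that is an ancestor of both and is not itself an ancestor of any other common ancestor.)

Ancestors of c7: {c1, c11, c7}.
Ancestors of c2: {c1, c2, c9}.
Common ancestors: {c1}.
The only common ancestor is c1, so it is the merge base.

c1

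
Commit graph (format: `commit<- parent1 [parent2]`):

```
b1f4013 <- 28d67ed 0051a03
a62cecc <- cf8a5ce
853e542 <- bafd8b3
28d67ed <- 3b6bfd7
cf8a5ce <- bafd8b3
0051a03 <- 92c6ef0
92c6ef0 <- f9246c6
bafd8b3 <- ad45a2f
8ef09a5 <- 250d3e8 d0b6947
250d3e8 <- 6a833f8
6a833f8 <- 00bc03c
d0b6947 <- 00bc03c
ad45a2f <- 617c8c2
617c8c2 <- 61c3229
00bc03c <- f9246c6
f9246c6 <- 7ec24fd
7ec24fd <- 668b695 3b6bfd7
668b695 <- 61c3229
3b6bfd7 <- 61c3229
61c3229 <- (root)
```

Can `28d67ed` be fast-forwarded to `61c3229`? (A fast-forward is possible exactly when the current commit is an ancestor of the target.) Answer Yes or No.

No

A fast-forward from 28d67ed to 61c3229 is possible iff 28d67ed is an ancestor of 61c3229.
Ancestors of 61c3229: {61c3229}.
28d67ed is not among them, so fast-forward is not possible.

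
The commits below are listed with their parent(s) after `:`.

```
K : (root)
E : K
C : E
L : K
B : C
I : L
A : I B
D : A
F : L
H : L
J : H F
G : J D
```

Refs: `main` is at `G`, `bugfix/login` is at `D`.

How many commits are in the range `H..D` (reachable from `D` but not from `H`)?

6

Reachable from D: {A, B, C, D, E, I, K, L}.
Reachable from H: {H, K, L}.
In D's history but not H's: {A, B, C, D, E, I} — 6 commits.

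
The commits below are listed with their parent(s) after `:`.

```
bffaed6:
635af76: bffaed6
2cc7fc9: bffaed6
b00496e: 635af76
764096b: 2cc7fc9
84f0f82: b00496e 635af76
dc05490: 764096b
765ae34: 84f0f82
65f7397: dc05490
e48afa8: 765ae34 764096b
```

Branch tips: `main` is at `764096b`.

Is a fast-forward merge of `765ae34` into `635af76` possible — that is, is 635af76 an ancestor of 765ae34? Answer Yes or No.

Yes

A fast-forward from 635af76 to 765ae34 is possible iff 635af76 is an ancestor of 765ae34.
Ancestors of 765ae34: {635af76, 765ae34, 84f0f82, b00496e, bffaed6}.
635af76 is among them, so fast-forward is possible.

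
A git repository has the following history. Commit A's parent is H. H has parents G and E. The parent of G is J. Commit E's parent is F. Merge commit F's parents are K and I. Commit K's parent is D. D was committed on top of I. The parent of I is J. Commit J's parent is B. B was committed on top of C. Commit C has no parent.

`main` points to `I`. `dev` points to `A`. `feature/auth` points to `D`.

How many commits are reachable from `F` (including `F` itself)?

Walking parent pointers from F: reachable set = {B, C, D, F, I, J, K}.
That is 7 commits.

7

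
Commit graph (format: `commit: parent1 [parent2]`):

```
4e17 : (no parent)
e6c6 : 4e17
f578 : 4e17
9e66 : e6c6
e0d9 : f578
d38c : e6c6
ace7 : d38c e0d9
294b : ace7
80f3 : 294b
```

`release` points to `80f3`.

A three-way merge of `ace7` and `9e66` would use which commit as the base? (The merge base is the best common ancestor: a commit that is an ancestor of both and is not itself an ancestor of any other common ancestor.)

Ancestors of ace7: {4e17, ace7, d38c, e0d9, e6c6, f578}.
Ancestors of 9e66: {4e17, 9e66, e6c6}.
Common ancestors: {4e17, e6c6}.
Among these, e6c6 is not an ancestor of any other common ancestor — it is the merge base.

e6c6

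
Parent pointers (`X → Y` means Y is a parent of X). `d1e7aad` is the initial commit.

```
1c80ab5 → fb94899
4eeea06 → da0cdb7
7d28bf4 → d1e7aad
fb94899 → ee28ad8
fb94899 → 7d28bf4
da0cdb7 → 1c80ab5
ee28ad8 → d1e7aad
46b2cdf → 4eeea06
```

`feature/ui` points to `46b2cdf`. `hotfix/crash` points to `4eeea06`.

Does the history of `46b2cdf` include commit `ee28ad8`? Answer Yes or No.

Yes

Ancestors of 46b2cdf (commits reachable by following parents): {1c80ab5, 46b2cdf, 4eeea06, 7d28bf4, d1e7aad, da0cdb7, ee28ad8, fb94899}.
ee28ad8 is in that set, so it is an ancestor of 46b2cdf.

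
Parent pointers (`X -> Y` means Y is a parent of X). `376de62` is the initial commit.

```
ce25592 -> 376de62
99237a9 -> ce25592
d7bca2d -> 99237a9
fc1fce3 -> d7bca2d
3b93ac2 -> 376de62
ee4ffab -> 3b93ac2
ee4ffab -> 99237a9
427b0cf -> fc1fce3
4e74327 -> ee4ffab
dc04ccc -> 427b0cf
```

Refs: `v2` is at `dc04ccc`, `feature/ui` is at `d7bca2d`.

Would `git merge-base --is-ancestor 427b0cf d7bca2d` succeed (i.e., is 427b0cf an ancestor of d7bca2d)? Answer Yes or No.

Ancestors of d7bca2d: {376de62, 99237a9, ce25592, d7bca2d}.
427b0cf is not in that set, so it is not an ancestor of d7bca2d.

No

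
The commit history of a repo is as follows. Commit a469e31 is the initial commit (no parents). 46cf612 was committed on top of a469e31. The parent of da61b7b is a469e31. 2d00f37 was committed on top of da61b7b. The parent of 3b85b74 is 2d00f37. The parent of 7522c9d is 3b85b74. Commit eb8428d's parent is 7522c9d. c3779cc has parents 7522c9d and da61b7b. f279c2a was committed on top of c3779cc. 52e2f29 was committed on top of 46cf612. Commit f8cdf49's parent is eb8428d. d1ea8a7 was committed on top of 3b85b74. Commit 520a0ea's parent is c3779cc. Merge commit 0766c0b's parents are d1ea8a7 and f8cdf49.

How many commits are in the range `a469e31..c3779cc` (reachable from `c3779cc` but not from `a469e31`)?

Reachable from c3779cc: {2d00f37, 3b85b74, 7522c9d, a469e31, c3779cc, da61b7b}.
Reachable from a469e31: {a469e31}.
In c3779cc's history but not a469e31's: {2d00f37, 3b85b74, 7522c9d, c3779cc, da61b7b} — 5 commits.

5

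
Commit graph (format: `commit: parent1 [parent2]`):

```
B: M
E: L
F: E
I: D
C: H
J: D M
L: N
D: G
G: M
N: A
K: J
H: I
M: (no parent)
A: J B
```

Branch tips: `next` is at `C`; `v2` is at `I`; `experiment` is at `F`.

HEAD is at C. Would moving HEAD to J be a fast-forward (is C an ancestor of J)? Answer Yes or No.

No

A fast-forward from C to J is possible iff C is an ancestor of J.
Ancestors of J: {D, G, J, M}.
C is not among them, so fast-forward is not possible.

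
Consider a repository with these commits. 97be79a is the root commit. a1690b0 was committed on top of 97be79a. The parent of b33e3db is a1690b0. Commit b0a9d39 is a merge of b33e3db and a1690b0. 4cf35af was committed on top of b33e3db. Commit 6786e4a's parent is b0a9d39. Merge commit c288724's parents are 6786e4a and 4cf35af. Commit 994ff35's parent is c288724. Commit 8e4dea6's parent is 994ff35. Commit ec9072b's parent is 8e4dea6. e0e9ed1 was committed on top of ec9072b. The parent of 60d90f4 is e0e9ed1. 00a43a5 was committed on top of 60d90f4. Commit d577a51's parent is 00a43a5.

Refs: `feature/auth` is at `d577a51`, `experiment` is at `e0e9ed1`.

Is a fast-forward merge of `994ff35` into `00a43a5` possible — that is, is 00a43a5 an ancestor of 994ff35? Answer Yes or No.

A fast-forward from 00a43a5 to 994ff35 is possible iff 00a43a5 is an ancestor of 994ff35.
Ancestors of 994ff35: {4cf35af, 6786e4a, 97be79a, 994ff35, a1690b0, b0a9d39, b33e3db, c288724}.
00a43a5 is not among them, so fast-forward is not possible.

No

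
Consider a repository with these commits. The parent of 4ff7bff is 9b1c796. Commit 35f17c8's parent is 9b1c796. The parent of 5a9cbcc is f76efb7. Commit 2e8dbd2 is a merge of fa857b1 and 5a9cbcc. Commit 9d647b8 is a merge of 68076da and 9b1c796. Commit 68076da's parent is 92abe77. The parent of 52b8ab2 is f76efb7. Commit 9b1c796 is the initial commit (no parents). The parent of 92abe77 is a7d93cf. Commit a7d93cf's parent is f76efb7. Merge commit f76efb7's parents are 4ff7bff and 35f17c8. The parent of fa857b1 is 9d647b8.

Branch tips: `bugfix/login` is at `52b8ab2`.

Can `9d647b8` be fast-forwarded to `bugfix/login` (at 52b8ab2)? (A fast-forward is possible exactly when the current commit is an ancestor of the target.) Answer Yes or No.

No

A fast-forward from 9d647b8 to 52b8ab2 is possible iff 9d647b8 is an ancestor of 52b8ab2.
Ancestors of 52b8ab2: {35f17c8, 4ff7bff, 52b8ab2, 9b1c796, f76efb7}.
9d647b8 is not among them, so fast-forward is not possible.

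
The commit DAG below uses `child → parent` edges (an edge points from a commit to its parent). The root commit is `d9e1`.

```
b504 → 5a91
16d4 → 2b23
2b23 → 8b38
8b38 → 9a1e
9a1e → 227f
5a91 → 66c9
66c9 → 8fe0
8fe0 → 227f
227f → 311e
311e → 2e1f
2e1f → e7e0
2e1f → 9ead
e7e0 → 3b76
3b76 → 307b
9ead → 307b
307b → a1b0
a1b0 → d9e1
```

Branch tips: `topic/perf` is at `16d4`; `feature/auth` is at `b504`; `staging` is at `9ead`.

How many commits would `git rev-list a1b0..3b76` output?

Reachable from 3b76: {307b, 3b76, a1b0, d9e1}.
Reachable from a1b0: {a1b0, d9e1}.
In 3b76's history but not a1b0's: {307b, 3b76} — 2 commits.

2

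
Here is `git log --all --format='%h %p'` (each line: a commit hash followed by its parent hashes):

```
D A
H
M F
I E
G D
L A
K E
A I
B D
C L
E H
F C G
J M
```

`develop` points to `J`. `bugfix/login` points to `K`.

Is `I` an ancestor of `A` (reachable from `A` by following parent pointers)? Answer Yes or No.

Ancestors of A (commits reachable by following parents): {A, E, H, I}.
I is in that set, so it is an ancestor of A.

Yes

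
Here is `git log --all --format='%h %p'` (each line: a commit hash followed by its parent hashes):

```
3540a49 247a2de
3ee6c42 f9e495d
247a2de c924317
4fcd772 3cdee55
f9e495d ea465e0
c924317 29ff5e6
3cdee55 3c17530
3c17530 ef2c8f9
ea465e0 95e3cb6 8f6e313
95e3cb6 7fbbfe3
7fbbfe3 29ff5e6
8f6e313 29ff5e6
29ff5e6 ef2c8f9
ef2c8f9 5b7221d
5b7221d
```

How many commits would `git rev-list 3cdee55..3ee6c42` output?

7

Reachable from 3ee6c42: {29ff5e6, 3ee6c42, 5b7221d, 7fbbfe3, 8f6e313, 95e3cb6, ea465e0, ef2c8f9, f9e495d}.
Reachable from 3cdee55: {3c17530, 3cdee55, 5b7221d, ef2c8f9}.
In 3ee6c42's history but not 3cdee55's: {29ff5e6, 3ee6c42, 7fbbfe3, 8f6e313, 95e3cb6, ea465e0, f9e495d} — 7 commits.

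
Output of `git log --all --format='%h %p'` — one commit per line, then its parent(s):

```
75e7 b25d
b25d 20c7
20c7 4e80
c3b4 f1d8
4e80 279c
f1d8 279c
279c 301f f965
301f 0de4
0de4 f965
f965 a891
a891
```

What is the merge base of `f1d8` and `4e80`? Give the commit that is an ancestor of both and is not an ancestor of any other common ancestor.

Ancestors of f1d8: {0de4, 279c, 301f, a891, f1d8, f965}.
Ancestors of 4e80: {0de4, 279c, 301f, 4e80, a891, f965}.
Common ancestors: {0de4, 279c, 301f, a891, f965}.
Among these, 279c is not an ancestor of any other common ancestor — it is the merge base.

279c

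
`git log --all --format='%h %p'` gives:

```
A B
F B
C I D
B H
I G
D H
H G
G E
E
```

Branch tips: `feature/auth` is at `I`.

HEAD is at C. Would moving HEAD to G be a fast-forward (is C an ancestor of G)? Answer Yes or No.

A fast-forward from C to G is possible iff C is an ancestor of G.
Ancestors of G: {E, G}.
C is not among them, so fast-forward is not possible.

No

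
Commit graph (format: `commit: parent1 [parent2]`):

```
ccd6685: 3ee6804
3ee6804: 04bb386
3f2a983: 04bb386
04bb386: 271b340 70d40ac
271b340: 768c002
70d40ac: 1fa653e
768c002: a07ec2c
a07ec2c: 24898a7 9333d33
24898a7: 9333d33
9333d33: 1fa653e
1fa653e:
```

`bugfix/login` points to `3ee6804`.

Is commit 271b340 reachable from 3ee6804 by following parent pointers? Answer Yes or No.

Yes

Ancestors of 3ee6804 (commits reachable by following parents): {04bb386, 1fa653e, 24898a7, 271b340, 3ee6804, 70d40ac, 768c002, 9333d33, a07ec2c}.
271b340 is in that set, so it is an ancestor of 3ee6804.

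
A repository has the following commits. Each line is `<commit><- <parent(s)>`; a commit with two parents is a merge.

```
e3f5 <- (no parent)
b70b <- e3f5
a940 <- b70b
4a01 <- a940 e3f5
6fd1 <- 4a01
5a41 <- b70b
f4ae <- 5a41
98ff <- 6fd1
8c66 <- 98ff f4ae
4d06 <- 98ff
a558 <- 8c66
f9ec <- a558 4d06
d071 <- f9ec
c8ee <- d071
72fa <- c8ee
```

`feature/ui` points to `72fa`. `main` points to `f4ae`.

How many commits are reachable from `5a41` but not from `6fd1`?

1

Reachable from 5a41: {5a41, b70b, e3f5}.
Reachable from 6fd1: {4a01, 6fd1, a940, b70b, e3f5}.
In 5a41's history but not 6fd1's: {5a41} — 1 commit.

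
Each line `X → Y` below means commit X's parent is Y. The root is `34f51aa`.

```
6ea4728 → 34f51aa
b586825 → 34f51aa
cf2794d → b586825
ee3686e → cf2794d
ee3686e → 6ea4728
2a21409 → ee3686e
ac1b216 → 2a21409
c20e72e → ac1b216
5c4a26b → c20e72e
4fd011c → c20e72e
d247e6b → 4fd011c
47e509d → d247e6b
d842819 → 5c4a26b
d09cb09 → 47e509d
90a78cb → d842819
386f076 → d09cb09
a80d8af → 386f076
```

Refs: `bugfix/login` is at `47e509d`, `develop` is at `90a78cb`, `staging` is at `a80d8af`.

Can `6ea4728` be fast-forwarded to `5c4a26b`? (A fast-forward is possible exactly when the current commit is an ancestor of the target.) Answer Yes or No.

Yes

A fast-forward from 6ea4728 to 5c4a26b is possible iff 6ea4728 is an ancestor of 5c4a26b.
Ancestors of 5c4a26b: {2a21409, 34f51aa, 5c4a26b, 6ea4728, ac1b216, b586825, c20e72e, cf2794d, ee3686e}.
6ea4728 is among them, so fast-forward is possible.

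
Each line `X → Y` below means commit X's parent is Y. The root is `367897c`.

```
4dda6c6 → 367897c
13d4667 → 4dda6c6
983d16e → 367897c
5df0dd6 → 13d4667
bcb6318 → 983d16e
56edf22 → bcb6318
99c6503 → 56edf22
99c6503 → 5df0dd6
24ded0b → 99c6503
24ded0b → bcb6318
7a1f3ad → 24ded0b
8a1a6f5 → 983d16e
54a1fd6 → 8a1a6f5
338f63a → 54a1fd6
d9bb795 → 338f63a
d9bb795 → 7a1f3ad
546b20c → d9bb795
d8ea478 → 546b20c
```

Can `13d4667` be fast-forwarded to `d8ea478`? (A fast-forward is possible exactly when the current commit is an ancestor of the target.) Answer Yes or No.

Yes

A fast-forward from 13d4667 to d8ea478 is possible iff 13d4667 is an ancestor of d8ea478.
Ancestors of d8ea478: {13d4667, 24ded0b, 338f63a, 367897c, 4dda6c6, 546b20c, 54a1fd6, 56edf22, 5df0dd6, 7a1f3ad, 8a1a6f5, 983d16e, 99c6503, bcb6318, d8ea478, d9bb795}.
13d4667 is among them, so fast-forward is possible.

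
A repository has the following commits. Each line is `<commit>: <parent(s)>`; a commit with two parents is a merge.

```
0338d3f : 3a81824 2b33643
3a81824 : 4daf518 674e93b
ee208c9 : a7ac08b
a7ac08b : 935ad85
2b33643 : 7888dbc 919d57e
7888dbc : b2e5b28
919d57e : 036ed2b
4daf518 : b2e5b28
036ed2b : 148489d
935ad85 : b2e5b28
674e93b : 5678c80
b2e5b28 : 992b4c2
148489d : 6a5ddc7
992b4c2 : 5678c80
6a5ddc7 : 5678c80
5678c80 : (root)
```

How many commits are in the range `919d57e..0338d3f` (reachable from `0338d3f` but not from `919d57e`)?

Reachable from 0338d3f: {0338d3f, 036ed2b, 148489d, 2b33643, 3a81824, 4daf518, 5678c80, 674e93b, 6a5ddc7, 7888dbc, 919d57e, 992b4c2, b2e5b28}.
Reachable from 919d57e: {036ed2b, 148489d, 5678c80, 6a5ddc7, 919d57e}.
In 0338d3f's history but not 919d57e's: {0338d3f, 2b33643, 3a81824, 4daf518, 674e93b, 7888dbc, 992b4c2, b2e5b28} — 8 commits.

8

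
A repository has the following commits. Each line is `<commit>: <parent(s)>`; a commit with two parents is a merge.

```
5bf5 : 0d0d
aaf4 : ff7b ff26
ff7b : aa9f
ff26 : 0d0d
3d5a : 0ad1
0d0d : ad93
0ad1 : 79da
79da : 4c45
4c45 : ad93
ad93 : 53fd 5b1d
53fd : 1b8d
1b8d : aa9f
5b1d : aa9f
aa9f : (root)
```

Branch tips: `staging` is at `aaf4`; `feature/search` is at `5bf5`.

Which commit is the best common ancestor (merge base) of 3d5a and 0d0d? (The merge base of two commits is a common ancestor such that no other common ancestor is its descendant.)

ad93

Ancestors of 3d5a: {0ad1, 1b8d, 3d5a, 4c45, 53fd, 5b1d, 79da, aa9f, ad93}.
Ancestors of 0d0d: {0d0d, 1b8d, 53fd, 5b1d, aa9f, ad93}.
Common ancestors: {1b8d, 53fd, 5b1d, aa9f, ad93}.
Among these, ad93 is not an ancestor of any other common ancestor — it is the merge base.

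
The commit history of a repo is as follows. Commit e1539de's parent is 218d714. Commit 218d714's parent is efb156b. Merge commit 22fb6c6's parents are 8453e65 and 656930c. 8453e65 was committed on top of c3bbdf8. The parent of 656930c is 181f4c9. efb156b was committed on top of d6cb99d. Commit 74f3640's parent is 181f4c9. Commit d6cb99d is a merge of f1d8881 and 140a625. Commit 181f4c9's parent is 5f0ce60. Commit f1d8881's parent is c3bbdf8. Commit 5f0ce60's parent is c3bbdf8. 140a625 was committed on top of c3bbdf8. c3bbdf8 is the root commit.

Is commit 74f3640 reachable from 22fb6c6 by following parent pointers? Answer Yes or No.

Ancestors of 22fb6c6: {181f4c9, 22fb6c6, 5f0ce60, 656930c, 8453e65, c3bbdf8}.
74f3640 is not in that set, so it is not an ancestor of 22fb6c6.

No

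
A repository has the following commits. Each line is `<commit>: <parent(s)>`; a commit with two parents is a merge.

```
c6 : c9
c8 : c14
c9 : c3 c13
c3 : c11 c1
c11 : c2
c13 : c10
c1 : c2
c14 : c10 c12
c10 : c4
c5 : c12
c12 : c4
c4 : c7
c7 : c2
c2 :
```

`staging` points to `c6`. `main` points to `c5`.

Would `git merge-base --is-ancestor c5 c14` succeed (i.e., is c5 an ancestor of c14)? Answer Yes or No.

Ancestors of c14: {c10, c12, c14, c2, c4, c7}.
c5 is not in that set, so it is not an ancestor of c14.

No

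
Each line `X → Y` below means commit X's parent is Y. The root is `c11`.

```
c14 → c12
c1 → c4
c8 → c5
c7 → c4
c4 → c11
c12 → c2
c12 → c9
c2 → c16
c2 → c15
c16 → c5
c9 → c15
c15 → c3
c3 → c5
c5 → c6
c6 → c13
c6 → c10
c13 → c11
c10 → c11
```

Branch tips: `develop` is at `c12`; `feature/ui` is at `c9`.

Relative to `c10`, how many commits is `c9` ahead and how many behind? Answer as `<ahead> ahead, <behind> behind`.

Reachable from c9: {c10, c11, c13, c15, c3, c5, c6, c9}.
Reachable from c10: {c10, c11}.
Only in c9's history (ahead): {c13, c15, c3, c5, c6, c9} — 6.
Only in c10's history (behind): {} — 0.

6 ahead, 0 behind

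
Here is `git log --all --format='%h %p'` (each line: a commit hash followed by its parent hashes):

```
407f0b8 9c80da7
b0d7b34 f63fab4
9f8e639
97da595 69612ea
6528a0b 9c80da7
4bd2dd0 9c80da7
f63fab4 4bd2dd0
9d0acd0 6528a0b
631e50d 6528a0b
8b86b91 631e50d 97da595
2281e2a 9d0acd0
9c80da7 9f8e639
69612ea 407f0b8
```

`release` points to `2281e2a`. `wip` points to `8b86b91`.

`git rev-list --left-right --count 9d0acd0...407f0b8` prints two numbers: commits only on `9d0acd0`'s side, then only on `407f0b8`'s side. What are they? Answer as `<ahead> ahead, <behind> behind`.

2 ahead, 1 behind

Reachable from 9d0acd0: {6528a0b, 9c80da7, 9d0acd0, 9f8e639}.
Reachable from 407f0b8: {407f0b8, 9c80da7, 9f8e639}.
Only in 9d0acd0's history (ahead): {6528a0b, 9d0acd0} — 2.
Only in 407f0b8's history (behind): {407f0b8} — 1.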